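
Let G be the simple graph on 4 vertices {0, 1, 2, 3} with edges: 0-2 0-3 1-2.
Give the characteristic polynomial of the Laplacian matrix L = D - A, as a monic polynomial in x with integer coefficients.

x^4 - 6x^3 + 10x^2 - 4x

Each diagonal entry of L is the vertex degree and each off-diagonal entry is -1 where an edge is present, 0 otherwise; in the order [0, 1, 2, 3] the diagonal is [2, 1, 2, 1]. L has integer entries, so p(x) = det(xI - L) has integer coefficients. Expanding the determinant yields x^4 - 6x^3 + 10x^2 - 4x. Since p(0) = det(-L) = 0, x divides p(x). There is one zero in the spectrum, matching the 1 component.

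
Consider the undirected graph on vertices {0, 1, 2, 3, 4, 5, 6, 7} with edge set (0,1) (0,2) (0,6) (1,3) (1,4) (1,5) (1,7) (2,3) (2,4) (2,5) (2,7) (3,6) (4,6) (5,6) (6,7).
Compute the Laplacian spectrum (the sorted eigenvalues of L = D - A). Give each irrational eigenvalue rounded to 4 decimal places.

[0, 3, 3, 3, 3, 5, 5, 8]

Reading degrees in the order [0, 1, 2, 3, 4, 5, 6, 7] gives [3, 5, 5, 3, 3, 3, 5, 3]; set D = diag(3, 5, 5, 3, 3, 3, 5, 3) and form L = D - A. Since every row of L sums to 0, the all-ones vector is in the kernel and 0 is an eigenvalue. By the matrix-tree theorem the graph has (1/8) * product of the nonzero eigenvalues = 2025 spanning trees.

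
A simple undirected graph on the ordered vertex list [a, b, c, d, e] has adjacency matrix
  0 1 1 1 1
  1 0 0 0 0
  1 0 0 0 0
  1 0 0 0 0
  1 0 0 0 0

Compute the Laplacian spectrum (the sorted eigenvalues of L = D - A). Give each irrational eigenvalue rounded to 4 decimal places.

Reading degrees in the order [a, b, c, d, e] gives [4, 1, 1, 1, 1]; set D = diag(4, 1, 1, 1, 1) and form L = D - A. Diagonalising L (or applying a numerical eigensolver to the 5x5 matrix) gives the spectrum above. The single zero eigenvalue shows the graph is connected. The largest eigenvalue, 5, is at most the vertex count 5.

[0, 1, 1, 1, 5]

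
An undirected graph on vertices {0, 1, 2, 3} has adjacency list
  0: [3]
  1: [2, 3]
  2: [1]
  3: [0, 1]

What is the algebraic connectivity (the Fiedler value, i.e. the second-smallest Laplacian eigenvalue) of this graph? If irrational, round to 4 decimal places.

Each diagonal entry of L is the vertex degree and each off-diagonal entry is -1 where an edge is present, 0 otherwise; in the order [0, 1, 2, 3] the diagonal is [1, 2, 1, 2]. The smallest Laplacian eigenvalue is always 0. The next one, lambda_2 = 0.5858, measures how hard the graph is to disconnect: larger values mean better connectivity. The eigenvalues sum to 6, which equals trace(L) = 2|E|.

0.5858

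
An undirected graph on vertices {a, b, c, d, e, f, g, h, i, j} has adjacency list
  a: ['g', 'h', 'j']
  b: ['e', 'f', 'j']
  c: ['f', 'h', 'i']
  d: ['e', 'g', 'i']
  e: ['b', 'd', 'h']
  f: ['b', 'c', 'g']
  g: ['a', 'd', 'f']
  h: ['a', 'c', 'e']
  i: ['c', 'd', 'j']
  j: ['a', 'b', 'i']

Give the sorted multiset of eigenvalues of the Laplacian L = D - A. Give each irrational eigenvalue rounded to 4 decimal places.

Reading degrees in the order [a, b, c, d, e, f, g, h, i, j] gives [3, 3, 3, 3, 3, 3, 3, 3, 3, 3]; set D = diag(3, 3, 3, 3, 3, 3, 3, 3, 3, 3) and form L = D - A. Since every row of L sums to 0, the all-ones vector is in the kernel and 0 is an eigenvalue. There is one zero in the spectrum, matching the 1 component.

[0, 2, 2, 2, 2, 2, 5, 5, 5, 5]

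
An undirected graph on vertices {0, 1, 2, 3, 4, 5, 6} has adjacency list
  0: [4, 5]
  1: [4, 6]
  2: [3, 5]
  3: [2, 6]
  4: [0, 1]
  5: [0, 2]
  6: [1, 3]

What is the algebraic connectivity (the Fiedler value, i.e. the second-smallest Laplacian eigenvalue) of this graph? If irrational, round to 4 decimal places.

With the vertex order [0, 1, 2, 3, 4, 5, 6], the degrees are [2, 2, 2, 2, 2, 2, 2], giving D = diag(2, 2, 2, 2, 2, 2, 2) and L = D - A. The sorted Laplacian eigenvalues are [0, 0.7530, 0.7530, 2.4450, 2.4450, 3.8019, 3.8019]; the algebraic connectivity is the second entry, 0.7530.

0.7530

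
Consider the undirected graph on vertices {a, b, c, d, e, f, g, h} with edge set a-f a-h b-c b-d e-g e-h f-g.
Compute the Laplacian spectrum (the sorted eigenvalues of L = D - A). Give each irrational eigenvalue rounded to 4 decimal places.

Reading degrees in the order [a, b, c, d, e, f, g, h] gives [2, 2, 1, 1, 2, 2, 2, 2]; set D = diag(2, 2, 1, 1, 2, 2, 2, 2) and form L = D - A. Since every row of L sums to 0, the all-ones vector is in the kernel and 0 is an eigenvalue. The 2 zero eigenvalues correspond to the 2 connected components.

[0, 0, 1, 1.3820, 1.3820, 3, 3.6180, 3.6180]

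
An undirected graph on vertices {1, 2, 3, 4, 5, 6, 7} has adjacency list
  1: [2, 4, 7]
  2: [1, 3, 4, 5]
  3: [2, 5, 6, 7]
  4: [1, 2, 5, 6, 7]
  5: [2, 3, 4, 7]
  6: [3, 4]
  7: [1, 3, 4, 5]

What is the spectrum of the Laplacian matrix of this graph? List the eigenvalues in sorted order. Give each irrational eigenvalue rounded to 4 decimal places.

[0, 1.8772, 3.0536, 4, 4.6268, 5.8103, 6.6321]

With the vertex order [1, 2, 3, 4, 5, 6, 7], the degrees are [3, 4, 4, 5, 4, 2, 4], giving D = diag(3, 4, 4, 5, 4, 2, 4) and L = D - A. L is symmetric positive semidefinite, so every eigenvalue is real and nonnegative. The single zero eigenvalue shows the graph is connected. There is one zero in the spectrum, matching the 1 component.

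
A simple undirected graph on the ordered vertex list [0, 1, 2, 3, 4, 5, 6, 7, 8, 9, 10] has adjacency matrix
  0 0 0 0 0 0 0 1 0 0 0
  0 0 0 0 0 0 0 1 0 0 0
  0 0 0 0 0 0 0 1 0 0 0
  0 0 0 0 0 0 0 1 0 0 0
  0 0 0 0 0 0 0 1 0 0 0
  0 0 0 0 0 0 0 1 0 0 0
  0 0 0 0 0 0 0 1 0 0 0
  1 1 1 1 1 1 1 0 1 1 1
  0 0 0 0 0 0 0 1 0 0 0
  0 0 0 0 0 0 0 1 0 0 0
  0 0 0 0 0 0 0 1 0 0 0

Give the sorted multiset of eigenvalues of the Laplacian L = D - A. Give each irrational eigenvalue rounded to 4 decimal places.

[0, 1, 1, 1, 1, 1, 1, 1, 1, 1, 11]

Each diagonal entry of L is the vertex degree and each off-diagonal entry is -1 where an edge is present, 0 otherwise; in the order [0, 1, 2, 3, 4, 5, 6, 7, 8, 9, 10] the diagonal is [1, 1, 1, 1, 1, 1, 1, 10, 1, 1, 1]. L is symmetric positive semidefinite, so every eigenvalue is real and nonnegative. The single zero eigenvalue shows the graph is connected.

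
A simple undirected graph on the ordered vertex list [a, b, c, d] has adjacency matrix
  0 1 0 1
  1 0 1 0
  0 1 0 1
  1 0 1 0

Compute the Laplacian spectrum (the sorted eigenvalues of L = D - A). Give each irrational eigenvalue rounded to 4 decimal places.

With the vertex order [a, b, c, d], the degrees are [2, 2, 2, 2], giving D = diag(2, 2, 2, 2) and L = D - A. Diagonalising L (or applying a numerical eigensolver to the 4x4 matrix) gives the spectrum above.

[0, 2, 2, 4]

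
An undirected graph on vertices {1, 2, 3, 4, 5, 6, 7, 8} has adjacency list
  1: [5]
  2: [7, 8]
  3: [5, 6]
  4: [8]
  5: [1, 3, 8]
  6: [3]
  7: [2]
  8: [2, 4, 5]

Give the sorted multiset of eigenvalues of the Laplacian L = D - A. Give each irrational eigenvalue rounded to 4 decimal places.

[0, 0.2509, 0.5858, 0.7287, 2, 2.3349, 3.4142, 4.6855]

Each diagonal entry of L is the vertex degree and each off-diagonal entry is -1 where an edge is present, 0 otherwise; in the order [1, 2, 3, 4, 5, 6, 7, 8] the diagonal is [1, 2, 2, 1, 3, 1, 1, 3]. Since every row of L sums to 0, the all-ones vector is in the kernel and 0 is an eigenvalue. The single zero eigenvalue shows the graph is connected.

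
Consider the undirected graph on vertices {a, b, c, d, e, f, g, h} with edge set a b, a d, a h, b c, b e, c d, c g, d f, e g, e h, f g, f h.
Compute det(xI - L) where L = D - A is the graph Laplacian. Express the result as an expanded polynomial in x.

Reading degrees in the order [a, b, c, d, e, f, g, h] gives [3, 3, 3, 3, 3, 3, 3, 3]; set D = diag(3, 3, 3, 3, 3, 3, 3, 3) and form L = D - A. Computing det(xI - L) by cofactor expansion (or equivalently via sum-over-permutations) gives x^8 - 24x^7 + 240x^6 - 1296x^5 + 4080x^4 - 7488x^3 + 7424x^2 - 3072x. Since p(0) = det(-L) = 0, x divides p(x). The eigenvalues sum to 24, which equals trace(L) = 2|E|. The largest eigenvalue, 6, is at most the vertex count 8.

x^8 - 24x^7 + 240x^6 - 1296x^5 + 4080x^4 - 7488x^3 + 7424x^2 - 3072x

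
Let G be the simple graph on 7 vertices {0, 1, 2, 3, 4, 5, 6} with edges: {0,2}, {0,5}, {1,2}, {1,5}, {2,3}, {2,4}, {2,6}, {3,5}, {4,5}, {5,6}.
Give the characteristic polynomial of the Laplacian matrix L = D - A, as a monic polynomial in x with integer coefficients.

Each diagonal entry of L is the vertex degree and each off-diagonal entry is -1 where an edge is present, 0 otherwise; in the order [0, 1, 2, 3, 4, 5, 6] the diagonal is [2, 2, 5, 2, 2, 5, 2]. The eigenvalues of L are [0, 2, 2, 2, 2, 5, 7]; the characteristic polynomial is the product of (x - lambda_i), which multiplies out to x^7 - 20x^6 + 155x^5 - 600x^4 + 1240x^3 - 1312x^2 + 560x. Since p(0) = det(-L) = 0, x divides p(x). There is one zero in the spectrum, matching the 1 component.

x^7 - 20x^6 + 155x^5 - 600x^4 + 1240x^3 - 1312x^2 + 560x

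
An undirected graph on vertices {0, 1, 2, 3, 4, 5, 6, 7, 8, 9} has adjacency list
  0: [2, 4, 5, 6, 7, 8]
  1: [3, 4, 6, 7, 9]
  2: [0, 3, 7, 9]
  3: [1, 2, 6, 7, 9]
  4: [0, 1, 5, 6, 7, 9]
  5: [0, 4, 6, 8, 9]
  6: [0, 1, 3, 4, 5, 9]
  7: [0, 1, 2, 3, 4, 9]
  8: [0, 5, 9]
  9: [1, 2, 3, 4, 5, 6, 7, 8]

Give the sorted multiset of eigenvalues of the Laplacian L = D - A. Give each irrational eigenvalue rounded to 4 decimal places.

[0, 2.4471, 3.6560, 4.5677, 5.5568, 6.4847, 6.6194, 7.3365, 7.9535, 9.3784]

Each diagonal entry of L is the vertex degree and each off-diagonal entry is -1 where an edge is present, 0 otherwise; in the order [0, 1, 2, 3, 4, 5, 6, 7, 8, 9] the diagonal is [6, 5, 4, 5, 6, 5, 6, 6, 3, 8]. Since every row of L sums to 0, the all-ones vector is in the kernel and 0 is an eigenvalue. The largest eigenvalue, 9.3784, is at most the vertex count 10.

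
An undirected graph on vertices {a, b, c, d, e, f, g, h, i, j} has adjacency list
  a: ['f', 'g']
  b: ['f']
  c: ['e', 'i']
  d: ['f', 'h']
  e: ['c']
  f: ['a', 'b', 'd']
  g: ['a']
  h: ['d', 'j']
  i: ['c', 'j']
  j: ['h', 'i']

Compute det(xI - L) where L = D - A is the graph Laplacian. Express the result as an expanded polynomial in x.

Reading degrees in the order [a, b, c, d, e, f, g, h, i, j] gives [2, 1, 2, 2, 1, 3, 1, 2, 2, 2]; set D = diag(2, 1, 2, 2, 1, 3, 1, 2, 2, 2) and form L = D - A. L has integer entries, so p(x) = det(xI - L) has integer coefficients. Expanding the determinant yields x^10 - 18x^9 + 135x^8 - 548x^7 + 1309x^6 - 1874x^5 + 1569x^4 - 716x^3 + 153x^2 - 10x. The constant term is 0 because L is singular (the all-ones vector lies in its kernel). By the matrix-tree theorem the graph has (1/10) * product of the nonzero eigenvalues = 1 spanning tree.

x^10 - 18x^9 + 135x^8 - 548x^7 + 1309x^6 - 1874x^5 + 1569x^4 - 716x^3 + 153x^2 - 10x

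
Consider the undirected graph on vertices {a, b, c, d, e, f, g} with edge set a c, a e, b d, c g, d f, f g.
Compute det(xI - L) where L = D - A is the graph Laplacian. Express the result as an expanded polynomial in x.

x^7 - 12x^6 + 55x^5 - 120x^4 + 126x^3 - 56x^2 + 7x

Each diagonal entry of L is the vertex degree and each off-diagonal entry is -1 where an edge is present, 0 otherwise; in the order [a, b, c, d, e, f, g] the diagonal is [2, 1, 2, 2, 1, 2, 2]. Computing det(xI - L) by cofactor expansion (or equivalently via sum-over-permutations) gives x^7 - 12x^6 + 55x^5 - 120x^4 + 126x^3 - 56x^2 + 7x. The coefficient of x^6 equals -trace(L) = -12, matching the sum of degrees. There is one zero in the spectrum, matching the 1 component.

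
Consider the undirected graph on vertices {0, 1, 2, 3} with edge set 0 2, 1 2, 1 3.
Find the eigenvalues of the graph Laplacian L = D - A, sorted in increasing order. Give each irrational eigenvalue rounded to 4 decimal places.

[0, 0.5858, 2, 3.4142]

With the vertex order [0, 1, 2, 3], the degrees are [1, 2, 2, 1], giving D = diag(1, 2, 2, 1) and L = D - A. The multiplicity of 0 as a Laplacian eigenvalue equals the number of connected components. The single zero eigenvalue shows the graph is connected. The largest eigenvalue, 3.4142, is at most the vertex count 4.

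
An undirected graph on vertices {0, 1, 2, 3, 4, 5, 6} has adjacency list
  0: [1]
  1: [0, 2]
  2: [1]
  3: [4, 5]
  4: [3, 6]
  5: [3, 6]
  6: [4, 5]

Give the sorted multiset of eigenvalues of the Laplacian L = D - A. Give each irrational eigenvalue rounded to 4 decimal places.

[0, 0, 1, 2, 2, 3, 4]

With the vertex order [0, 1, 2, 3, 4, 5, 6], the degrees are [1, 2, 1, 2, 2, 2, 2], giving D = diag(1, 2, 1, 2, 2, 2, 2) and L = D - A. Since every row of L sums to 0, the all-ones vector is in the kernel and 0 is an eigenvalue. The 2 zero eigenvalues correspond to the 2 connected components. The largest eigenvalue, 4, is at most the vertex count 7. The eigenvalues sum to 12, which equals trace(L) = 2|E|.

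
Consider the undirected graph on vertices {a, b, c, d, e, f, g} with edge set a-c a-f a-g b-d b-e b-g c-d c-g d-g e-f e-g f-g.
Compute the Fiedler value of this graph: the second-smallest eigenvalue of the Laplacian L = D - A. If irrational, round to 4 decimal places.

2

Reading degrees in the order [a, b, c, d, e, f, g] gives [3, 3, 3, 3, 3, 3, 6]; set D = diag(3, 3, 3, 3, 3, 3, 6) and form L = D - A. The smallest Laplacian eigenvalue is always 0. The next one, lambda_2 = 2, measures how hard the graph is to disconnect: larger values mean better connectivity. By the matrix-tree theorem the graph has (1/7) * product of the nonzero eigenvalues = 320 spanning trees.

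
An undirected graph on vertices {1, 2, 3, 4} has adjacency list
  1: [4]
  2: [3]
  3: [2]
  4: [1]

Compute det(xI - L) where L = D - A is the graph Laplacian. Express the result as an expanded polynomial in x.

x^4 - 4x^3 + 4x^2

Reading degrees in the order [1, 2, 3, 4] gives [1, 1, 1, 1]; set D = diag(1, 1, 1, 1) and form L = D - A. The eigenvalues of L are [0, 0, 2, 2]; the characteristic polynomial is the product of (x - lambda_i), which multiplies out to x^4 - 4x^3 + 4x^2. The coefficient of x^3 equals -trace(L) = -4, matching the sum of degrees. The eigenvalues sum to 4, which equals trace(L) = 2|E|. The largest eigenvalue, 2, is at most the vertex count 4.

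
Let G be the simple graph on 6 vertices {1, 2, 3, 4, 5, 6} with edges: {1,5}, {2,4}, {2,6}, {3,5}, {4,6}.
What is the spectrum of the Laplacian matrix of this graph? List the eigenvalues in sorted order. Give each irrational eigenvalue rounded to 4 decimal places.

[0, 0, 1, 3, 3, 3]

With the vertex order [1, 2, 3, 4, 5, 6], the degrees are [1, 2, 1, 2, 2, 2], giving D = diag(1, 2, 1, 2, 2, 2) and L = D - A. Diagonalising L (or applying a numerical eigensolver to the 6x6 matrix) gives the spectrum above. The 2 zero eigenvalues correspond to the 2 connected components. There are 2 zeros in the spectrum, matching the 2 components.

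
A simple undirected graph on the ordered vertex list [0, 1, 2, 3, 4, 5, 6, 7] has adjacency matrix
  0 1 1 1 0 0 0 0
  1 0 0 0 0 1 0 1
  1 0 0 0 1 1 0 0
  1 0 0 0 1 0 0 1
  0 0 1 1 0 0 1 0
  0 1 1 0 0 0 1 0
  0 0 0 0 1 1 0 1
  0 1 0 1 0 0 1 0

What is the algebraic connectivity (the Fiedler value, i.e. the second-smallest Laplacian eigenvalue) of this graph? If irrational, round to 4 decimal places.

With the vertex order [0, 1, 2, 3, 4, 5, 6, 7], the degrees are [3, 3, 3, 3, 3, 3, 3, 3], giving D = diag(3, 3, 3, 3, 3, 3, 3, 3) and L = D - A. The smallest Laplacian eigenvalue is always 0. The next one, lambda_2 = 2, measures how hard the graph is to disconnect: larger values mean better connectivity. The eigenvalues sum to 24, which equals trace(L) = 2|E|.

2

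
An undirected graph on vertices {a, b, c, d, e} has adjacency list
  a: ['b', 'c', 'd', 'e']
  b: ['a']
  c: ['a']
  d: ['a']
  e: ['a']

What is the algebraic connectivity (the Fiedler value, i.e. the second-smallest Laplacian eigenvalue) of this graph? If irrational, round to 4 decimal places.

1

Each diagonal entry of L is the vertex degree and each off-diagonal entry is -1 where an edge is present, 0 otherwise; in the order [a, b, c, d, e] the diagonal is [4, 1, 1, 1, 1]. The sorted Laplacian eigenvalues are [0, 1, 1, 1, 5]; the algebraic connectivity is the second entry, 1. The largest eigenvalue, 5, is at most the vertex count 5.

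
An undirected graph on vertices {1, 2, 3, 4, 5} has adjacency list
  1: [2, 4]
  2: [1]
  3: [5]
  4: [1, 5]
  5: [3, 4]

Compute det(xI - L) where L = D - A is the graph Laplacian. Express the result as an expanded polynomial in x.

x^5 - 8x^4 + 21x^3 - 20x^2 + 5x

With the vertex order [1, 2, 3, 4, 5], the degrees are [2, 1, 1, 2, 2], giving D = diag(2, 1, 1, 2, 2) and L = D - A. L has integer entries, so p(x) = det(xI - L) has integer coefficients. Expanding the determinant yields x^5 - 8x^4 + 21x^3 - 20x^2 + 5x. The constant term is 0 because L is singular (the all-ones vector lies in its kernel). The largest eigenvalue, 3.6180, is at most the vertex count 5.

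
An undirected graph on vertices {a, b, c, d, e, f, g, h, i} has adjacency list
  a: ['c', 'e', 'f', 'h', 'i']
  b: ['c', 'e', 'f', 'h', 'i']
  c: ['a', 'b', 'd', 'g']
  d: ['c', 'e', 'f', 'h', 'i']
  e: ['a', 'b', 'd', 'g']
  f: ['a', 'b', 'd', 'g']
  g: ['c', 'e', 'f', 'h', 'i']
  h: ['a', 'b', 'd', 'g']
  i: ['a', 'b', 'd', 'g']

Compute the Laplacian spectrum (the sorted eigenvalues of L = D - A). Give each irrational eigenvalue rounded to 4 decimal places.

[0, 4, 4, 4, 4, 5, 5, 5, 9]

With the vertex order [a, b, c, d, e, f, g, h, i], the degrees are [5, 5, 4, 5, 4, 4, 5, 4, 4], giving D = diag(5, 5, 4, 5, 4, 4, 5, 4, 4) and L = D - A. Since every row of L sums to 0, the all-ones vector is in the kernel and 0 is an eigenvalue. The single zero eigenvalue shows the graph is connected.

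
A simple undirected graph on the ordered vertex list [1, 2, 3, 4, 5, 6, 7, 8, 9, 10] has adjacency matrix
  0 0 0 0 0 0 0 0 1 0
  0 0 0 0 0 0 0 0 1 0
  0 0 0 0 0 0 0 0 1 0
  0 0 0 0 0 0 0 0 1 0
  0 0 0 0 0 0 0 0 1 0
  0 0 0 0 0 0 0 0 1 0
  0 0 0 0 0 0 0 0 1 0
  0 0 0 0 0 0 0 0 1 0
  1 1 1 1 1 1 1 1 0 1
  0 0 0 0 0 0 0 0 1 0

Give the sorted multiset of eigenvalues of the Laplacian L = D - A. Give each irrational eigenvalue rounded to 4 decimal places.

Reading degrees in the order [1, 2, 3, 4, 5, 6, 7, 8, 9, 10] gives [1, 1, 1, 1, 1, 1, 1, 1, 9, 1]; set D = diag(1, 1, 1, 1, 1, 1, 1, 1, 9, 1) and form L = D - A. The multiplicity of 0 as a Laplacian eigenvalue equals the number of connected components. The single zero eigenvalue shows the graph is connected. The eigenvalues sum to 18, which equals trace(L) = 2|E|. By the matrix-tree theorem the graph has (1/10) * product of the nonzero eigenvalues = 1 spanning tree.

[0, 1, 1, 1, 1, 1, 1, 1, 1, 10]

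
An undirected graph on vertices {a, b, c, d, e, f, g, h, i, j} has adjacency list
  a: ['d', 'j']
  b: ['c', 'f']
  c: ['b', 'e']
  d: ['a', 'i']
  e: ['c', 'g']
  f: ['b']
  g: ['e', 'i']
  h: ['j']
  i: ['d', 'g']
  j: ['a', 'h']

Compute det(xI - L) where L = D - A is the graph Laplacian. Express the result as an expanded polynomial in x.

x^10 - 18x^9 + 136x^8 - 560x^7 + 1365x^6 - 2002x^5 + 1716x^4 - 792x^3 + 165x^2 - 10x

With the vertex order [a, b, c, d, e, f, g, h, i, j], the degrees are [2, 2, 2, 2, 2, 1, 2, 1, 2, 2], giving D = diag(2, 2, 2, 2, 2, 1, 2, 1, 2, 2) and L = D - A. Computing det(xI - L) by cofactor expansion (or equivalently via sum-over-permutations) gives x^10 - 18x^9 + 136x^8 - 560x^7 + 1365x^6 - 2002x^5 + 1716x^4 - 792x^3 + 165x^2 - 10x. The coefficient of x^9 equals -trace(L) = -18, matching the sum of degrees. There is one zero in the spectrum, matching the 1 component. The largest eigenvalue, 3.9021, is at most the vertex count 10.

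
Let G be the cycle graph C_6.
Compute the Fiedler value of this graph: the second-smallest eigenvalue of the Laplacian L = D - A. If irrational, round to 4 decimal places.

The graph has 6 vertices and degree multiset [2, 2, 2, 2, 2, 2]; D is the diagonal matrix of degrees and L = D - A. The sorted Laplacian eigenvalues are [0, 1, 1, 3, 3, 4]; the algebraic connectivity is the second entry, 1.

1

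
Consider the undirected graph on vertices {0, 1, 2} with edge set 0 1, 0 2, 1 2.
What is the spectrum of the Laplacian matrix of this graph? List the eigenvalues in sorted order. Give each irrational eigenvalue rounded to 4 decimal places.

[0, 3, 3]

With the vertex order [0, 1, 2], the degrees are [2, 2, 2], giving D = diag(2, 2, 2) and L = D - A. Diagonalising L (or applying a numerical eigensolver to the 3x3 matrix) gives the spectrum above. The largest eigenvalue, 3, is at most the vertex count 3.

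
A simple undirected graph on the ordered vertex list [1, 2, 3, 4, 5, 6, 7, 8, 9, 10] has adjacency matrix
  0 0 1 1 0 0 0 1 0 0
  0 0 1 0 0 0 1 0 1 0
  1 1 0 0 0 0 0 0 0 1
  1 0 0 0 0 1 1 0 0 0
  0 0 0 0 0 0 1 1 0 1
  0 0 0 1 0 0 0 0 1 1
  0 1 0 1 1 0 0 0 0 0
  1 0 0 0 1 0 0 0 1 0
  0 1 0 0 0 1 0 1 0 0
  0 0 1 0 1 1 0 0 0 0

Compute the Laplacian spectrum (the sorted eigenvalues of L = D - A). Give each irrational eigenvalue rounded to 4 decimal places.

Reading degrees in the order [1, 2, 3, 4, 5, 6, 7, 8, 9, 10] gives [3, 3, 3, 3, 3, 3, 3, 3, 3, 3]; set D = diag(3, 3, 3, 3, 3, 3, 3, 3, 3, 3) and form L = D - A. Diagonalising L (or applying a numerical eigensolver to the 10x10 matrix) gives the spectrum above. The single zero eigenvalue shows the graph is connected. There is one zero in the spectrum, matching the 1 component.

[0, 2, 2, 2, 2, 2, 5, 5, 5, 5]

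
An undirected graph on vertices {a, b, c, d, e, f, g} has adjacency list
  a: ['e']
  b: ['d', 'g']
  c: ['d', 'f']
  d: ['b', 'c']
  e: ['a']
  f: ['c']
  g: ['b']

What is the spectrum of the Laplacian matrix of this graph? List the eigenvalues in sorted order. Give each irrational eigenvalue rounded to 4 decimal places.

Reading degrees in the order [a, b, c, d, e, f, g] gives [1, 2, 2, 2, 1, 1, 1]; set D = diag(1, 2, 2, 2, 1, 1, 1) and form L = D - A. L is symmetric positive semidefinite, so every eigenvalue is real and nonnegative. The 2 zero eigenvalues correspond to the 2 connected components. The eigenvalues sum to 10, which equals trace(L) = 2|E|. The largest eigenvalue, 3.6180, is at most the vertex count 7.

[0, 0, 0.3820, 1.3820, 2, 2.6180, 3.6180]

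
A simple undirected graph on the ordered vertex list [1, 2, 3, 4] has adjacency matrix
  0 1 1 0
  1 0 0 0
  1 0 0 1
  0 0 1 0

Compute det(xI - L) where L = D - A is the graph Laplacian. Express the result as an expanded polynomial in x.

x^4 - 6x^3 + 10x^2 - 4x

Each diagonal entry of L is the vertex degree and each off-diagonal entry is -1 where an edge is present, 0 otherwise; in the order [1, 2, 3, 4] the diagonal is [2, 1, 2, 1]. L has integer entries, so p(x) = det(xI - L) has integer coefficients. Expanding the determinant yields x^4 - 6x^3 + 10x^2 - 4x. Since p(0) = det(-L) = 0, x divides p(x). The largest eigenvalue, 3.4142, is at most the vertex count 4.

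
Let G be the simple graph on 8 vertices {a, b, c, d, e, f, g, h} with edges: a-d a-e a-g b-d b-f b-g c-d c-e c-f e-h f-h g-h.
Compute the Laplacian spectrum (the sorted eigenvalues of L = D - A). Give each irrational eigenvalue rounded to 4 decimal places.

[0, 2, 2, 2, 4, 4, 4, 6]

With the vertex order [a, b, c, d, e, f, g, h], the degrees are [3, 3, 3, 3, 3, 3, 3, 3], giving D = diag(3, 3, 3, 3, 3, 3, 3, 3) and L = D - A. L is symmetric positive semidefinite, so every eigenvalue is real and nonnegative. There is one zero in the spectrum, matching the 1 component.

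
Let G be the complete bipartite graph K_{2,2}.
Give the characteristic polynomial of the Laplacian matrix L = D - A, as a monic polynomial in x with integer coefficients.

x^4 - 8x^3 + 20x^2 - 16x

The graph has 4 vertices and degree multiset [2, 2, 2, 2]; D is the diagonal matrix of degrees and L = D - A. L has integer entries, so p(x) = det(xI - L) has integer coefficients. Expanding the determinant yields x^4 - 8x^3 + 20x^2 - 16x. Since p(0) = det(-L) = 0, x divides p(x). By the matrix-tree theorem the graph has (1/4) * product of the nonzero eigenvalues = 4 spanning trees.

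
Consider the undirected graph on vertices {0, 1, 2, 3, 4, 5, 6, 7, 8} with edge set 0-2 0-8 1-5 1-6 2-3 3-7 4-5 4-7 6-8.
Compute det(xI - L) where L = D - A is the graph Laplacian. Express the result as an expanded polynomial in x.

Each diagonal entry of L is the vertex degree and each off-diagonal entry is -1 where an edge is present, 0 otherwise; in the order [0, 1, 2, 3, 4, 5, 6, 7, 8] the diagonal is [2, 2, 2, 2, 2, 2, 2, 2, 2]. Computing det(xI - L) by cofactor expansion (or equivalently via sum-over-permutations) gives x^9 - 18x^8 + 135x^7 - 546x^6 + 1287x^5 - 1782x^4 + 1386x^3 - 540x^2 + 81x. Since p(0) = det(-L) = 0, x divides p(x). The largest eigenvalue, 3.8794, is at most the vertex count 9.

x^9 - 18x^8 + 135x^7 - 546x^6 + 1287x^5 - 1782x^4 + 1386x^3 - 540x^2 + 81x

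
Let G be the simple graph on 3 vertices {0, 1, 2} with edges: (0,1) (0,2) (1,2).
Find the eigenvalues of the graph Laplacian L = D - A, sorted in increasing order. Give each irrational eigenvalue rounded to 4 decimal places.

Reading degrees in the order [0, 1, 2] gives [2, 2, 2]; set D = diag(2, 2, 2) and form L = D - A. Diagonalising L (or applying a numerical eigensolver to the 3x3 matrix) gives the spectrum above. By the matrix-tree theorem the graph has (1/3) * product of the nonzero eigenvalues = 3 spanning trees.

[0, 3, 3]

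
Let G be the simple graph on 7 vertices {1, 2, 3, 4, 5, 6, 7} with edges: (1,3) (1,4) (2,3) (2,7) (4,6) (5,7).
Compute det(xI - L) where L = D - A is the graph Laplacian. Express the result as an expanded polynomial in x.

x^7 - 12x^6 + 55x^5 - 120x^4 + 126x^3 - 56x^2 + 7x

Reading degrees in the order [1, 2, 3, 4, 5, 6, 7] gives [2, 2, 2, 2, 1, 1, 2]; set D = diag(2, 2, 2, 2, 1, 1, 2) and form L = D - A. L has integer entries, so p(x) = det(xI - L) has integer coefficients. Expanding the determinant yields x^7 - 12x^6 + 55x^5 - 120x^4 + 126x^3 - 56x^2 + 7x. The constant term is 0 because L is singular (the all-ones vector lies in its kernel). There is one zero in the spectrum, matching the 1 component.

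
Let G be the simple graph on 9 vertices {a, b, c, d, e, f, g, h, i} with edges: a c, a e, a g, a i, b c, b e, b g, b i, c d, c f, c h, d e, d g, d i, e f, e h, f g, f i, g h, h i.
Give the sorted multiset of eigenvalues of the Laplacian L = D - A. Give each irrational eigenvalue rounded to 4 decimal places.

Each diagonal entry of L is the vertex degree and each off-diagonal entry is -1 where an edge is present, 0 otherwise; in the order [a, b, c, d, e, f, g, h, i] the diagonal is [4, 4, 5, 4, 5, 4, 5, 4, 5]. L is symmetric positive semidefinite, so every eigenvalue is real and nonnegative. By the matrix-tree theorem the graph has (1/9) * product of the nonzero eigenvalues = 32000 spanning trees.

[0, 4, 4, 4, 4, 5, 5, 5, 9]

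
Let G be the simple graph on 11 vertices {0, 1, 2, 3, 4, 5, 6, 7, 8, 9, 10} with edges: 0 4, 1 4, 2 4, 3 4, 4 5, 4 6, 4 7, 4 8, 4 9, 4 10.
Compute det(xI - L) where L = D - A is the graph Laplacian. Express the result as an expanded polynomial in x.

x^11 - 20x^10 + 135x^9 - 480x^8 + 1050x^7 - 1512x^6 + 1470x^5 - 960x^4 + 405x^3 - 100x^2 + 11x

Each diagonal entry of L is the vertex degree and each off-diagonal entry is -1 where an edge is present, 0 otherwise; in the order [0, 1, 2, 3, 4, 5, 6, 7, 8, 9, 10] the diagonal is [1, 1, 1, 1, 10, 1, 1, 1, 1, 1, 1]. Computing det(xI - L) by cofactor expansion (or equivalently via sum-over-permutations) gives x^11 - 20x^10 + 135x^9 - 480x^8 + 1050x^7 - 1512x^6 + 1470x^5 - 960x^4 + 405x^3 - 100x^2 + 11x. The constant term is 0 because L is singular (the all-ones vector lies in its kernel).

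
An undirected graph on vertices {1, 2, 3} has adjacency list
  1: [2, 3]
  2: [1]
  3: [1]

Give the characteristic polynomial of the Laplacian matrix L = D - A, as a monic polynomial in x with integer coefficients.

Each diagonal entry of L is the vertex degree and each off-diagonal entry is -1 where an edge is present, 0 otherwise; in the order [1, 2, 3] the diagonal is [2, 1, 1]. The eigenvalues of L are [0, 1, 3]; the characteristic polynomial is the product of (x - lambda_i), which multiplies out to x^3 - 4x^2 + 3x. The coefficient of x^2 equals -trace(L) = -4, matching the sum of degrees. By the matrix-tree theorem the graph has (1/3) * product of the nonzero eigenvalues = 1 spanning tree. There is one zero in the spectrum, matching the 1 component.

x^3 - 4x^2 + 3x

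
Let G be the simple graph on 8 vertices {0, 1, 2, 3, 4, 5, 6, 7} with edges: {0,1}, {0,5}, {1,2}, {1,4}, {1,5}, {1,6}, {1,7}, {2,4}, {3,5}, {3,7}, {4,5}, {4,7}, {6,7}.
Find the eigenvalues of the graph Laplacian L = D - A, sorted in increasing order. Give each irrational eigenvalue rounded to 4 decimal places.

Each diagonal entry of L is the vertex degree and each off-diagonal entry is -1 where an edge is present, 0 otherwise; in the order [0, 1, 2, 3, 4, 5, 6, 7] the diagonal is [2, 6, 2, 2, 4, 4, 2, 4]. Diagonalising L (or applying a numerical eigensolver to the 8x8 matrix) gives the spectrum above. The single zero eigenvalue shows the graph is connected. The largest eigenvalue, 7.1124, is at most the vertex count 8. By the matrix-tree theorem the graph has (1/8) * product of the nonzero eigenvalues = 378 spanning trees.

[0, 1.5347, 1.5858, 1.8653, 3.6098, 4.4142, 5.8778, 7.1124]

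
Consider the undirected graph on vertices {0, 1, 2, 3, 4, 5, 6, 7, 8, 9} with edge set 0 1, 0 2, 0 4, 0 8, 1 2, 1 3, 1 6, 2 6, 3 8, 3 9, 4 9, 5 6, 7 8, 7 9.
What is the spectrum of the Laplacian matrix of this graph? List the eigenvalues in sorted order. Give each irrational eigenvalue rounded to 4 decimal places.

[0, 0.4692, 1.2990, 1.6442, 2.4806, 2.7633, 4, 4.4701, 4.9365, 5.9371]

With the vertex order [0, 1, 2, 3, 4, 5, 6, 7, 8, 9], the degrees are [4, 4, 3, 3, 2, 1, 3, 2, 3, 3], giving D = diag(4, 4, 3, 3, 2, 1, 3, 2, 3, 3) and L = D - A. Diagonalising L (or applying a numerical eigensolver to the 10x10 matrix) gives the spectrum above.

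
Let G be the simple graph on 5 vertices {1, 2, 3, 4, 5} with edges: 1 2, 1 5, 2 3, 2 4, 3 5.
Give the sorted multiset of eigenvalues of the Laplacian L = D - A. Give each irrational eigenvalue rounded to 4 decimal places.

Reading degrees in the order [1, 2, 3, 4, 5] gives [2, 3, 2, 1, 2]; set D = diag(2, 3, 2, 1, 2) and form L = D - A. The multiplicity of 0 as a Laplacian eigenvalue equals the number of connected components. The eigenvalues sum to 10, which equals trace(L) = 2|E|. The largest eigenvalue, 4.4812, is at most the vertex count 5.

[0, 0.8299, 2, 2.6889, 4.4812]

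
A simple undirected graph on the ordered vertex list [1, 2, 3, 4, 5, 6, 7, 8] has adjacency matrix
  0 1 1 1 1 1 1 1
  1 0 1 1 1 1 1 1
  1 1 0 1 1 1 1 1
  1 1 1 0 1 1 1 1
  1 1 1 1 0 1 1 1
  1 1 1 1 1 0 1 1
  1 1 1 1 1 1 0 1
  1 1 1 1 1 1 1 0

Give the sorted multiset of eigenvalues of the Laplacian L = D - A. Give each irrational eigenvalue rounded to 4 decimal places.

[0, 8, 8, 8, 8, 8, 8, 8]

Reading degrees in the order [1, 2, 3, 4, 5, 6, 7, 8] gives [7, 7, 7, 7, 7, 7, 7, 7]; set D = diag(7, 7, 7, 7, 7, 7, 7, 7) and form L = D - A. Since every row of L sums to 0, the all-ones vector is in the kernel and 0 is an eigenvalue. The largest eigenvalue, 8, is at most the vertex count 8.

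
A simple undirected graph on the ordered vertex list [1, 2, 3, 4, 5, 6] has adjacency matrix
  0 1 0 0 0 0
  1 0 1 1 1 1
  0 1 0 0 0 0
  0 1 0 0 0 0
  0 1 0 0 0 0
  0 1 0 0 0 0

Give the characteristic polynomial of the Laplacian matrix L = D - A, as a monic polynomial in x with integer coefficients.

Reading degrees in the order [1, 2, 3, 4, 5, 6] gives [1, 5, 1, 1, 1, 1]; set D = diag(1, 5, 1, 1, 1, 1) and form L = D - A. The eigenvalues of L are [0, 1, 1, 1, 1, 6]; the characteristic polynomial is the product of (x - lambda_i), which multiplies out to x^6 - 10x^5 + 30x^4 - 40x^3 + 25x^2 - 6x. The coefficient of x^5 equals -trace(L) = -10, matching the sum of degrees. The largest eigenvalue, 6, is at most the vertex count 6. The eigenvalues sum to 10, which equals trace(L) = 2|E|.

x^6 - 10x^5 + 30x^4 - 40x^3 + 25x^2 - 6x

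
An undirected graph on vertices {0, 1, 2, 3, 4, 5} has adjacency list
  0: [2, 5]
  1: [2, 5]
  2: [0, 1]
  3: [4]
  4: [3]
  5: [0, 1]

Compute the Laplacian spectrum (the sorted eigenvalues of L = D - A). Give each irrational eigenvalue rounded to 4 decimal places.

Each diagonal entry of L is the vertex degree and each off-diagonal entry is -1 where an edge is present, 0 otherwise; in the order [0, 1, 2, 3, 4, 5] the diagonal is [2, 2, 2, 1, 1, 2]. L is symmetric positive semidefinite, so every eigenvalue is real and nonnegative. The 2 zero eigenvalues correspond to the 2 connected components. The largest eigenvalue, 4, is at most the vertex count 6.

[0, 0, 2, 2, 2, 4]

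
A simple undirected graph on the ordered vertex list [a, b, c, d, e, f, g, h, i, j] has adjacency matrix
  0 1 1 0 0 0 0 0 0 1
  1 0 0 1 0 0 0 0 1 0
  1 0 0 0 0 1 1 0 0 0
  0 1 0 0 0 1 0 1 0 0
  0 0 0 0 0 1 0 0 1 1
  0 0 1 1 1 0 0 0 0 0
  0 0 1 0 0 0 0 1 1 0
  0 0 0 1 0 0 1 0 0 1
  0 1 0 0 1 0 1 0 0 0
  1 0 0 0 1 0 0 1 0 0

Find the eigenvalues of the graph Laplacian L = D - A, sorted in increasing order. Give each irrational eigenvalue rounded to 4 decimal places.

With the vertex order [a, b, c, d, e, f, g, h, i, j], the degrees are [3, 3, 3, 3, 3, 3, 3, 3, 3, 3], giving D = diag(3, 3, 3, 3, 3, 3, 3, 3, 3, 3) and L = D - A. L is symmetric positive semidefinite, so every eigenvalue is real and nonnegative. There is one zero in the spectrum, matching the 1 component.

[0, 2, 2, 2, 2, 2, 5, 5, 5, 5]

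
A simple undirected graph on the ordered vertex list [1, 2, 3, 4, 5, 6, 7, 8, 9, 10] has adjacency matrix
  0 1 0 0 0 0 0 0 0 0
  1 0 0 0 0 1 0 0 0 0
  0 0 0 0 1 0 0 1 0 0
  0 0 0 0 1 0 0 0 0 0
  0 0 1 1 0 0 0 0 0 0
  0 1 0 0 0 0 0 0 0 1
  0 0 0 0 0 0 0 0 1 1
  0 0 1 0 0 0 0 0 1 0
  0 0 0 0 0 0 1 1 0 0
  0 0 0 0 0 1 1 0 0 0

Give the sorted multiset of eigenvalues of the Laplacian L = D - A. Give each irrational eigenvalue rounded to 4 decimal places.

Each diagonal entry of L is the vertex degree and each off-diagonal entry is -1 where an edge is present, 0 otherwise; in the order [1, 2, 3, 4, 5, 6, 7, 8, 9, 10] the diagonal is [1, 2, 2, 1, 2, 2, 2, 2, 2, 2]. Diagonalising L (or applying a numerical eigensolver to the 10x10 matrix) gives the spectrum above. The eigenvalues sum to 18, which equals trace(L) = 2|E|.

[0, 0.0979, 0.3820, 0.8244, 1.3820, 2, 2.6180, 3.1756, 3.6180, 3.9021]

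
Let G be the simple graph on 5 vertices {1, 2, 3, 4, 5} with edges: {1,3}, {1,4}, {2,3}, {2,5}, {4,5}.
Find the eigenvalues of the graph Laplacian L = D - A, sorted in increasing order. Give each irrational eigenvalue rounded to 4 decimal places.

With the vertex order [1, 2, 3, 4, 5], the degrees are [2, 2, 2, 2, 2], giving D = diag(2, 2, 2, 2, 2) and L = D - A. Since every row of L sums to 0, the all-ones vector is in the kernel and 0 is an eigenvalue. By the matrix-tree theorem the graph has (1/5) * product of the nonzero eigenvalues = 5 spanning trees.

[0, 1.3820, 1.3820, 3.6180, 3.6180]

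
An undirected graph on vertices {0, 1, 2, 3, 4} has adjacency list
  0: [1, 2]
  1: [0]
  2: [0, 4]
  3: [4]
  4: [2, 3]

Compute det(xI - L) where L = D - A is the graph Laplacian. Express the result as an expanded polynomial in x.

Reading degrees in the order [0, 1, 2, 3, 4] gives [2, 1, 2, 1, 2]; set D = diag(2, 1, 2, 1, 2) and form L = D - A. L has integer entries, so p(x) = det(xI - L) has integer coefficients. Expanding the determinant yields x^5 - 8x^4 + 21x^3 - 20x^2 + 5x. Since p(0) = det(-L) = 0, x divides p(x). The largest eigenvalue, 3.6180, is at most the vertex count 5. There is one zero in the spectrum, matching the 1 component.

x^5 - 8x^4 + 21x^3 - 20x^2 + 5x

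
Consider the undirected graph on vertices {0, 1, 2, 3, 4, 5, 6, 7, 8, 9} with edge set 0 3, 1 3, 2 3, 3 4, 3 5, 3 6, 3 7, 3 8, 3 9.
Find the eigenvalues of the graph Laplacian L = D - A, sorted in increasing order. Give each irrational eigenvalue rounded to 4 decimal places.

[0, 1, 1, 1, 1, 1, 1, 1, 1, 10]

Reading degrees in the order [0, 1, 2, 3, 4, 5, 6, 7, 8, 9] gives [1, 1, 1, 9, 1, 1, 1, 1, 1, 1]; set D = diag(1, 1, 1, 9, 1, 1, 1, 1, 1, 1) and form L = D - A. Diagonalising L (or applying a numerical eigensolver to the 10x10 matrix) gives the spectrum above. The single zero eigenvalue shows the graph is connected. The eigenvalues sum to 18, which equals trace(L) = 2|E|.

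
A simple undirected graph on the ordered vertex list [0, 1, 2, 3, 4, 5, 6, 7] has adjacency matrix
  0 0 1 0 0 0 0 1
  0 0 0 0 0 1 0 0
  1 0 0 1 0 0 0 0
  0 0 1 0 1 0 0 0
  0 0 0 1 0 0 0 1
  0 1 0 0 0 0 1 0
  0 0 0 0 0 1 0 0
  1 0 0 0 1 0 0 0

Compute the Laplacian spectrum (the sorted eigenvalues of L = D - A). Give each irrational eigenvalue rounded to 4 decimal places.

With the vertex order [0, 1, 2, 3, 4, 5, 6, 7], the degrees are [2, 1, 2, 2, 2, 2, 1, 2], giving D = diag(2, 1, 2, 2, 2, 2, 1, 2) and L = D - A. L is symmetric positive semidefinite, so every eigenvalue is real and nonnegative. The 2 zero eigenvalues correspond to the 2 connected components.

[0, 0, 1, 1.3820, 1.3820, 3, 3.6180, 3.6180]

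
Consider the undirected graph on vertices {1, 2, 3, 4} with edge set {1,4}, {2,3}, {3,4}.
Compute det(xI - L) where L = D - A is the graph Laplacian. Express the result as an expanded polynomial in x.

Each diagonal entry of L is the vertex degree and each off-diagonal entry is -1 where an edge is present, 0 otherwise; in the order [1, 2, 3, 4] the diagonal is [1, 1, 2, 2]. Computing det(xI - L) by cofactor expansion (or equivalently via sum-over-permutations) gives x^4 - 6x^3 + 10x^2 - 4x. The constant term is 0 because L is singular (the all-ones vector lies in its kernel).

x^4 - 6x^3 + 10x^2 - 4x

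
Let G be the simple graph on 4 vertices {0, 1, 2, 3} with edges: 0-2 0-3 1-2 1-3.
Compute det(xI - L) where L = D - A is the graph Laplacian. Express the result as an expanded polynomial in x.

x^4 - 8x^3 + 20x^2 - 16x

Each diagonal entry of L is the vertex degree and each off-diagonal entry is -1 where an edge is present, 0 otherwise; in the order [0, 1, 2, 3] the diagonal is [2, 2, 2, 2]. Computing det(xI - L) by cofactor expansion (or equivalently via sum-over-permutations) gives x^4 - 8x^3 + 20x^2 - 16x. The coefficient of x^3 equals -trace(L) = -8, matching the sum of degrees. The eigenvalues sum to 8, which equals trace(L) = 2|E|. The largest eigenvalue, 4, is at most the vertex count 4.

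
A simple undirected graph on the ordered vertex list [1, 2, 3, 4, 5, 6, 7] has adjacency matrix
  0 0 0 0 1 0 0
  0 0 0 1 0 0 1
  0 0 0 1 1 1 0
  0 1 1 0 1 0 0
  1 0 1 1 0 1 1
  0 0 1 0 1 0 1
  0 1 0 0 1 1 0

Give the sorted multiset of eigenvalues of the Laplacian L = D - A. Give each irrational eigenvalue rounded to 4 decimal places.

With the vertex order [1, 2, 3, 4, 5, 6, 7], the degrees are [1, 2, 3, 3, 5, 3, 3], giving D = diag(1, 2, 3, 3, 5, 3, 3) and L = D - A. L is symmetric positive semidefinite, so every eigenvalue is real and nonnegative. The single zero eigenvalue shows the graph is connected. There is one zero in the spectrum, matching the 1 component.

[0, 0.9217, 1.7909, 2.3820, 4.1368, 4.6180, 6.1507]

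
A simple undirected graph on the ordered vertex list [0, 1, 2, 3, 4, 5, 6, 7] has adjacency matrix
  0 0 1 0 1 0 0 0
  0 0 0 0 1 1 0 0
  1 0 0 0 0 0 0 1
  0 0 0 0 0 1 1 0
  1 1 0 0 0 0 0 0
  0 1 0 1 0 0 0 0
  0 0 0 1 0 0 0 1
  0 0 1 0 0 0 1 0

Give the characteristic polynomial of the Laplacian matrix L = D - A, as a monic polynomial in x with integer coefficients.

With the vertex order [0, 1, 2, 3, 4, 5, 6, 7], the degrees are [2, 2, 2, 2, 2, 2, 2, 2], giving D = diag(2, 2, 2, 2, 2, 2, 2, 2) and L = D - A. L has integer entries, so p(x) = det(xI - L) has integer coefficients. Expanding the determinant yields x^8 - 16x^7 + 104x^6 - 352x^5 + 660x^4 - 672x^3 + 336x^2 - 64x. Since p(0) = det(-L) = 0, x divides p(x). There is one zero in the spectrum, matching the 1 component. By the matrix-tree theorem the graph has (1/8) * product of the nonzero eigenvalues = 8 spanning trees.

x^8 - 16x^7 + 104x^6 - 352x^5 + 660x^4 - 672x^3 + 336x^2 - 64x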